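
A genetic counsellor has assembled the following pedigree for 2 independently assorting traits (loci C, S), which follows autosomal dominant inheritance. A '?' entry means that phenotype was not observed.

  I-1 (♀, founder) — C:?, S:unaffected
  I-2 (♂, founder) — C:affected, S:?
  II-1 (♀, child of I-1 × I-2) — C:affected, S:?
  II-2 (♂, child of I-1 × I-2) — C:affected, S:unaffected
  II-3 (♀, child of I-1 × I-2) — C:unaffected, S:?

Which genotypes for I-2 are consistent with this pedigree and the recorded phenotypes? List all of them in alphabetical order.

I-2 ∈ {Cc Ss, Cc ss}

C/I-1 ? ·: cc|Cc
C/I-2 aff ·: Cc
C/II-1 aff I-1×I-2: Cc|CC
C/II-2 aff I-1×I-2: Cc|CC
C/II-3 un I-1×I-2: cc
⇒ C over [I-1,I-2,II-1,II-2,II-3]: 5 consistent
S/I-1 un ·: ss
S/I-2 ? ·: ss|Ss
S/II-1 ? I-1×I-2: ss|Ss
S/II-2 un I-1×I-2: ss
S/II-3 ? I-1×I-2: ss|Ss
⇒ S over [I-1,I-2,II-1,II-2,II-3]: 5 consistent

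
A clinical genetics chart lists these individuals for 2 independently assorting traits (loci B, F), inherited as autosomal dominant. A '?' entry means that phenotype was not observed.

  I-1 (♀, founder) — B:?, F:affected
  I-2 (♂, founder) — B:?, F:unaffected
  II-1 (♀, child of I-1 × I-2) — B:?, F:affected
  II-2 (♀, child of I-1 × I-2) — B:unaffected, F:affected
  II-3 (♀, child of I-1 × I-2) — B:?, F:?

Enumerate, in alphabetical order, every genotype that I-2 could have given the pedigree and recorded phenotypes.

B/I-1 ? ·: bb|Bb
B/I-2 ? ·: bb|Bb
B/II-1 ? I-1×I-2: bb|Bb|BB
B/II-2 un I-1×I-2: bb
B/II-3 ? I-1×I-2: bb|Bb|BB
⇒ B over [I-1,I-2,II-1,II-2,II-3]: 18 consistent
F/I-1 aff ·: Ff|FF
F/I-2 un ·: ff
F/II-1 aff I-1×I-2: Ff
F/II-2 aff I-1×I-2: Ff
F/II-3 ? I-1×I-2: ff|Ff
⇒ F over [I-1,I-2,II-1,II-2,II-3]: 3 consistent

I-2 ∈ {Bb ff, bb ff}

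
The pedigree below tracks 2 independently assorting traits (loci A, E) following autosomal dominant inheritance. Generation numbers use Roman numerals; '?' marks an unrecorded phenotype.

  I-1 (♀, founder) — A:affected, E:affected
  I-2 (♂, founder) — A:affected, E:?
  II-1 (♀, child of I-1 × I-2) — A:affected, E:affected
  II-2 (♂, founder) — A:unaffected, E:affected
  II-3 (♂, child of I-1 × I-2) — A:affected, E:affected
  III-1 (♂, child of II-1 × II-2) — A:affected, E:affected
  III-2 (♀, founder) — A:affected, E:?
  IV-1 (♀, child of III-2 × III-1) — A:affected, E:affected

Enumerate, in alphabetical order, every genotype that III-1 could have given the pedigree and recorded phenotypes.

III-1 ∈ {Aa EE, Aa Ee}

A/I-1 aff ·: Aa|AA
A/I-2 aff ·: Aa|AA
A/II-1 aff I-1×I-2: Aa|AA
A/II-2 un ·: aa
A/II-3 aff I-1×I-2: Aa|AA
A/III-1 aff II-1×II-2: Aa
A/III-2 aff ·: Aa|AA
A/IV-1 aff III-2×III-1: Aa|AA
⇒ A over [I-1,I-2,II-1,II-2,II-3,III-1,III-2,IV-1]: 52 consistent
E/I-1 aff ·: Ee|EE
E/I-2 ? ·: ee|Ee|EE
E/II-1 aff I-1×I-2: Ee|EE
E/II-2 aff ·: Ee|EE
E/II-3 aff I-1×I-2: Ee|EE
E/III-1 aff II-1×II-2: Ee|EE
E/III-2 ? ·: ee|Ee|EE
E/IV-1 aff III-2×III-1: Ee|EE
⇒ E over [I-1,I-2,II-1,II-2,II-3,III-1,III-2,IV-1]: 235 consistent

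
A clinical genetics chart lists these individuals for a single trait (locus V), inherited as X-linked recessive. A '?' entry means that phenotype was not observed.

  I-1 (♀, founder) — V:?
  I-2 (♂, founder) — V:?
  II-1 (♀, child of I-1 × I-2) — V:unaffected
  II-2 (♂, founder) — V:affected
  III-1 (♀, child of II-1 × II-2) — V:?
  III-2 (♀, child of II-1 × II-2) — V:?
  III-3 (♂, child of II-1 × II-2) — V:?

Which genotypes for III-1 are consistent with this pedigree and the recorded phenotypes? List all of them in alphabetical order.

III-1 ∈ {X^VX^v, X^vX^v}

V/I-1 ? ·: X^VX^V|X^VX^v|X^vX^v
V/I-2 ? ·: X^VY|X^vY
V/II-1 un I-1×I-2: X^VX^V|X^VX^v
V/II-2 aff ·: X^vY
V/III-1 ? II-1×II-2: X^VX^v|X^vX^v
V/III-2 ? II-1×II-2: X^VX^v|X^vX^v
V/III-3 ? II-1×II-2: X^VY|X^vY
⇒ V over [I-1,I-2,II-1,II-2,III-1,III-2,III-3]: 34 consistent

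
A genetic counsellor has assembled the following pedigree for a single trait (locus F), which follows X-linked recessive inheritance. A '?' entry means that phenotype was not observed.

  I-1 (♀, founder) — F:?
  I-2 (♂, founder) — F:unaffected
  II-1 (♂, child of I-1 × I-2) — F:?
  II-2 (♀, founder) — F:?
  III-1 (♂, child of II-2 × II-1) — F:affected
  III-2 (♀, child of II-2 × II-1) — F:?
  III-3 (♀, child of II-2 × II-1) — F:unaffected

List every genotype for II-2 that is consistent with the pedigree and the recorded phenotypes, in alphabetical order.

F/I-1 ? ·: X^FX^F|X^FX^f|X^fX^f
F/I-2 un ·: X^FY
F/II-1 ? I-1×I-2: X^FY|X^fY
F/II-2 ? ·: X^FX^f|X^fX^f
F/III-1 aff II-2×II-1: X^fY
F/III-2 ? II-2×II-1: X^FX^F|X^FX^f|X^fX^f
F/III-3 un II-2×II-1: X^FX^F|X^FX^f
⇒ F over [I-1,I-2,II-1,II-2,III-1,III-2,III-3]: 14 consistent

II-2 ∈ {X^FX^f, X^fX^f}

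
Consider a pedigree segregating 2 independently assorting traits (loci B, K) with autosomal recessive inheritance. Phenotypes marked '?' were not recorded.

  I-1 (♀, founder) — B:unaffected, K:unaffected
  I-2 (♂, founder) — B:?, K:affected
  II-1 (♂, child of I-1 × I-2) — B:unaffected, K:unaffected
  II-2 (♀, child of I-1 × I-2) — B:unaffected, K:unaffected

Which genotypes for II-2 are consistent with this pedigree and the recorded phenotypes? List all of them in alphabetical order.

B/I-1 un ·: BB|Bb
B/I-2 ? ·: BB|Bb|bb
B/II-1 un I-1×I-2: BB|Bb
B/II-2 un I-1×I-2: BB|Bb
⇒ B over [I-1,I-2,II-1,II-2]: 15 consistent
K/I-1 un ·: KK|Kk
K/I-2 aff ·: kk
K/II-1 un I-1×I-2: Kk
K/II-2 un I-1×I-2: Kk
⇒ K over [I-1,I-2,II-1,II-2]: 2 consistent

II-2 ∈ {BB Kk, Bb Kk}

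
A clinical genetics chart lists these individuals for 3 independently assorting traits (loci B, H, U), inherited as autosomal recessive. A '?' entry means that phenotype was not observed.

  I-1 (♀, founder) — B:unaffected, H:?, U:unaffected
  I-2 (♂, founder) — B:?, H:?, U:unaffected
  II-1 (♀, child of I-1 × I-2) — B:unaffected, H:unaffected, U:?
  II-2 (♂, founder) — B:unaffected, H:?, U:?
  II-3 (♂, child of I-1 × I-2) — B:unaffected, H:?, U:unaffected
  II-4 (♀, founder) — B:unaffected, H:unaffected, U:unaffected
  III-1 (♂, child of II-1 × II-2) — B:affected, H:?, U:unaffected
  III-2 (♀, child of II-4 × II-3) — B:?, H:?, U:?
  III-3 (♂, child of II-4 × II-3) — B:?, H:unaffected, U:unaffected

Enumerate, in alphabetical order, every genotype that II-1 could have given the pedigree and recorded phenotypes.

II-1 ∈ {Bb HH UU, Bb HH Uu, Bb HH uu, Bb Hh UU, Bb Hh Uu, Bb Hh uu}

B/I-1 un ·: BB|Bb
B/I-2 ? ·: BB|Bb|bb
B/II-1 un I-1×I-2: Bb
B/II-2 un ·: Bb
B/II-3 un I-1×I-2: BB|Bb
B/II-4 un ·: BB|Bb
B/III-1 aff II-1×II-2: bb
B/III-2 ? II-4×II-3: BB|Bb|bb
B/III-3 ? II-4×II-3: BB|Bb|bb
⇒ B over [I-1,I-2,II-1,II-2,II-3,II-4,III-1,III-2,III-3]: 80 consistent
H/I-1 ? ·: HH|Hh|hh
H/I-2 ? ·: HH|Hh|hh
H/II-1 un I-1×I-2: HH|Hh
H/II-2 ? ·: HH|Hh|hh
H/II-3 ? I-1×I-2: HH|Hh|hh
H/II-4 un ·: HH|Hh
H/III-1 ? II-1×II-2: HH|Hh|hh
H/III-2 ? II-4×II-3: HH|Hh|hh
H/III-3 un II-4×II-3: HH|Hh
⇒ H over [I-1,I-2,II-1,II-2,II-3,II-4,III-1,III-2,III-3]: 870 consistent
U/I-1 un ·: UU|Uu
U/I-2 un ·: UU|Uu
U/II-1 ? I-1×I-2: UU|Uu|uu
U/II-2 ? ·: UU|Uu|uu
U/II-3 un I-1×I-2: UU|Uu
U/II-4 un ·: UU|Uu
U/III-1 un II-1×II-2: UU|Uu
U/III-2 ? II-4×II-3: UU|Uu|uu
U/III-3 un II-4×II-3: UU|Uu
⇒ U over [I-1,I-2,II-1,II-2,II-3,II-4,III-1,III-2,III-3]: 455 consistent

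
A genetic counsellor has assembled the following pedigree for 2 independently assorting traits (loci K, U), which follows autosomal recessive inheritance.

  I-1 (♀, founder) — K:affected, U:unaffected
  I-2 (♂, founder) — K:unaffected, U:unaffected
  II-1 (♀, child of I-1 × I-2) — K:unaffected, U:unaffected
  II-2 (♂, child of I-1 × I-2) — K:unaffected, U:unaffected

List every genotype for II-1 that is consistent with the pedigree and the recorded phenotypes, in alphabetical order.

II-1 ∈ {Kk UU, Kk Uu}

K/I-1 aff ·: kk
K/I-2 un ·: KK|Kk
K/II-1 un I-1×I-2: Kk
K/II-2 un I-1×I-2: Kk
⇒ K over [I-1,I-2,II-1,II-2]: 2 consistent
U/I-1 un ·: UU|Uu
U/I-2 un ·: UU|Uu
U/II-1 un I-1×I-2: UU|Uu
U/II-2 un I-1×I-2: UU|Uu
⇒ U over [I-1,I-2,II-1,II-2]: 13 consistent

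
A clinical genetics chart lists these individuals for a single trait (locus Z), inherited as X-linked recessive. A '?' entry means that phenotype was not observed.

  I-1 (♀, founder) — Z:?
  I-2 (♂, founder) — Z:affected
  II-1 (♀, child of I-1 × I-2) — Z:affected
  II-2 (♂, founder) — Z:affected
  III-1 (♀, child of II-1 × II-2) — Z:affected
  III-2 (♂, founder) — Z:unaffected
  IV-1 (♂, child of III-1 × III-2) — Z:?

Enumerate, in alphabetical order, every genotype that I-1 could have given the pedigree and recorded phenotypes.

I-1 ∈ {X^ZX^z, X^zX^z}

Z/I-1 ? ·: X^ZX^z|X^zX^z
Z/I-2 aff ·: X^zY
Z/II-1 aff I-1×I-2: X^zX^z
Z/II-2 aff ·: X^zY
Z/III-1 aff II-1×II-2: X^zX^z
Z/III-2 un ·: X^ZY
Z/IV-1 ? III-1×III-2: X^zY
⇒ Z over [I-1,I-2,II-1,II-2,III-1,III-2,IV-1]: 2 consistent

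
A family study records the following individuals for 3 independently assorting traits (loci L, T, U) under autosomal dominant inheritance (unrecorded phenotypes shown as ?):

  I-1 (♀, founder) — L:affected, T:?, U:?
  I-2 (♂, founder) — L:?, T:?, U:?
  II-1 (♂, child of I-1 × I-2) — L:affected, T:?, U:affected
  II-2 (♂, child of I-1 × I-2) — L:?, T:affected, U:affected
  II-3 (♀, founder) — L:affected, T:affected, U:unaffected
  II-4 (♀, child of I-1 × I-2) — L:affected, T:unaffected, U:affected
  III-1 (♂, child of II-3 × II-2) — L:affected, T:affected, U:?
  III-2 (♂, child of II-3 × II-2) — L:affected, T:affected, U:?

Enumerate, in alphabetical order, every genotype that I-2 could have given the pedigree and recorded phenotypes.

I-2 ∈ {LL Tt UU, LL Tt Uu, LL Tt uu, LL tt UU, LL tt Uu, LL tt uu, Ll Tt UU, Ll Tt Uu, Ll Tt uu, Ll tt UU, Ll tt Uu, Ll tt uu, ll Tt UU, ll Tt Uu, ll Tt uu, ll tt UU, ll tt Uu, ll tt uu}

L/I-1 aff ·: Ll|LL
L/I-2 ? ·: ll|Ll|LL
L/II-1 aff I-1×I-2: Ll|LL
L/II-2 ? I-1×I-2: ll|Ll|LL
L/II-3 aff ·: Ll|LL
L/II-4 aff I-1×I-2: Ll|LL
L/III-1 aff II-3×II-2: Ll|LL
L/III-2 aff II-3×II-2: Ll|LL
⇒ L over [I-1,I-2,II-1,II-2,II-3,II-4,III-1,III-2]: 187 consistent
T/I-1 ? ·: tt|Tt
T/I-2 ? ·: tt|Tt
T/II-1 ? I-1×I-2: tt|Tt|TT
T/II-2 aff I-1×I-2: Tt|TT
T/II-3 aff ·: Tt|TT
T/II-4 un I-1×I-2: tt
T/III-1 aff II-3×II-2: Tt|TT
T/III-2 aff II-3×II-2: Tt|TT
⇒ T over [I-1,I-2,II-1,II-2,II-3,II-4,III-1,III-2]: 71 consistent
U/I-1 ? ·: uu|Uu|UU
U/I-2 ? ·: uu|Uu|UU
U/II-1 aff I-1×I-2: Uu|UU
U/II-2 aff I-1×I-2: Uu|UU
U/II-3 un ·: uu
U/II-4 aff I-1×I-2: Uu|UU
U/III-1 ? II-3×II-2: uu|Uu
U/III-2 ? II-3×II-2: uu|Uu
⇒ U over [I-1,I-2,II-1,II-2,II-3,II-4,III-1,III-2]: 77 consistent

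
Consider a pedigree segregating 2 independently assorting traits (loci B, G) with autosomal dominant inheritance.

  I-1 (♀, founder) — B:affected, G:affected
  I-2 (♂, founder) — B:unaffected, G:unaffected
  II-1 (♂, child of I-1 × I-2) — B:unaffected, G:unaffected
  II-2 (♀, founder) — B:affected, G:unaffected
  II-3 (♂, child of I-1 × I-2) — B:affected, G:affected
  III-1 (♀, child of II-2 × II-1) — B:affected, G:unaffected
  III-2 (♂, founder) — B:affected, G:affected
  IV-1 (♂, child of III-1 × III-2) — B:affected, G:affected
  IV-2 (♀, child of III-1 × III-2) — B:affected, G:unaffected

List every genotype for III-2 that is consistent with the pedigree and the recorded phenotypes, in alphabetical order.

B/I-1 aff ·: Bb
B/I-2 un ·: bb
B/II-1 un I-1×I-2: bb
B/II-2 aff ·: Bb|BB
B/II-3 aff I-1×I-2: Bb
B/III-1 aff II-2×II-1: Bb
B/III-2 aff ·: Bb|BB
B/IV-1 aff III-1×III-2: Bb|BB
B/IV-2 aff III-1×III-2: Bb|BB
⇒ B over [I-1,I-2,II-1,II-2,II-3,III-1,III-2,IV-1,IV-2]: 16 consistent
G/I-1 aff ·: Gg
G/I-2 un ·: gg
G/II-1 un I-1×I-2: gg
G/II-2 un ·: gg
G/II-3 aff I-1×I-2: Gg
G/III-1 un II-2×II-1: gg
G/III-2 aff ·: Gg
G/IV-1 aff III-1×III-2: Gg
G/IV-2 un III-1×III-2: gg
⇒ G over [I-1,I-2,II-1,II-2,II-3,III-1,III-2,IV-1,IV-2]: 1 consistent

III-2 ∈ {BB Gg, Bb Gg}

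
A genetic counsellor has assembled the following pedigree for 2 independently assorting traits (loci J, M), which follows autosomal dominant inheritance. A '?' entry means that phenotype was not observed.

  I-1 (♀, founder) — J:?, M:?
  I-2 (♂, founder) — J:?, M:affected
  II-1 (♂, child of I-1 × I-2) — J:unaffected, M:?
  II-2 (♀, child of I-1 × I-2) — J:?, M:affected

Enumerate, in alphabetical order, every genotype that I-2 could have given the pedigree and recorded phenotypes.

J/I-1 ? ·: jj|Jj
J/I-2 ? ·: jj|Jj
J/II-1 un I-1×I-2: jj
J/II-2 ? I-1×I-2: jj|Jj|JJ
⇒ J over [I-1,I-2,II-1,II-2]: 8 consistent
M/I-1 ? ·: mm|Mm|MM
M/I-2 aff ·: Mm|MM
M/II-1 ? I-1×I-2: mm|Mm|MM
M/II-2 aff I-1×I-2: Mm|MM
⇒ M over [I-1,I-2,II-1,II-2]: 18 consistent

I-2 ∈ {Jj MM, Jj Mm, jj MM, jj Mm}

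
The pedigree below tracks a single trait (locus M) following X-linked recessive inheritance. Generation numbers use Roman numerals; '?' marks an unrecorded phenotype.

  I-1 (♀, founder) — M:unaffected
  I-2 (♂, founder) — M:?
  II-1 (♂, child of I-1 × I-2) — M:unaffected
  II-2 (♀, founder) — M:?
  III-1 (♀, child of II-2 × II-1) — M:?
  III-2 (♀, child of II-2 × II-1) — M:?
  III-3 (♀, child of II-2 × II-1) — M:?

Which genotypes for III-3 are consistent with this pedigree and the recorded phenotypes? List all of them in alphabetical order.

M/I-1 un ·: X^MX^M|X^MX^m
M/I-2 ? ·: X^MY|X^mY
M/II-1 un I-1×I-2: X^MY
M/II-2 ? ·: X^MX^M|X^MX^m|X^mX^m
M/III-1 ? II-2×II-1: X^MX^M|X^MX^m
M/III-2 ? II-2×II-1: X^MX^M|X^MX^m
M/III-3 ? II-2×II-1: X^MX^M|X^MX^m
⇒ M over [I-1,I-2,II-1,II-2,III-1,III-2,III-3]: 40 consistent

III-3 ∈ {X^MX^M, X^MX^m}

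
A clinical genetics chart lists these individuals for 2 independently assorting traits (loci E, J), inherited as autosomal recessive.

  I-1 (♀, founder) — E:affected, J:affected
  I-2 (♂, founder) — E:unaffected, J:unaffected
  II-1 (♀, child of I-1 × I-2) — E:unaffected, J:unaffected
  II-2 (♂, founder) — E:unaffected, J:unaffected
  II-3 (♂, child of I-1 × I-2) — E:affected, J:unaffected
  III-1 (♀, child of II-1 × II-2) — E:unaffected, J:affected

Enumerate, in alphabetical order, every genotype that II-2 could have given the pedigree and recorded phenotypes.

II-2 ∈ {EE Jj, Ee Jj}

E/I-1 aff ·: ee
E/I-2 un ·: Ee
E/II-1 un I-1×I-2: Ee
E/II-2 un ·: EE|Ee
E/II-3 aff I-1×I-2: ee
E/III-1 un II-1×II-2: EE|Ee
⇒ E over [I-1,I-2,II-1,II-2,II-3,III-1]: 4 consistent
J/I-1 aff ·: jj
J/I-2 un ·: JJ|Jj
J/II-1 un I-1×I-2: Jj
J/II-2 un ·: Jj
J/II-3 un I-1×I-2: Jj
J/III-1 aff II-1×II-2: jj
⇒ J over [I-1,I-2,II-1,II-2,II-3,III-1]: 2 consistent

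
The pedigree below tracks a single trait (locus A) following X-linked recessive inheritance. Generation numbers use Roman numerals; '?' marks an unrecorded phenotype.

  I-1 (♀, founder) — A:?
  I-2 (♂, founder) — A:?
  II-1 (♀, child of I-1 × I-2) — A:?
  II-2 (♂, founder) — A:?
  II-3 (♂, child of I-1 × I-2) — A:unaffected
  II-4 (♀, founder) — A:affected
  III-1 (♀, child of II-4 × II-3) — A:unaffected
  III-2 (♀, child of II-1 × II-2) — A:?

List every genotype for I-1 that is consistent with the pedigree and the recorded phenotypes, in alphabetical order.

A/I-1 ? ·: X^AX^A|X^AX^a
A/I-2 ? ·: X^AY|X^aY
A/II-1 ? I-1×I-2: X^AX^A|X^AX^a|X^aX^a
A/II-2 ? ·: X^AY|X^aY
A/II-3 un I-1×I-2: X^AY
A/II-4 aff ·: X^aX^a
A/III-1 un II-4×II-3: X^AX^a
A/III-2 ? II-1×II-2: X^AX^A|X^AX^a|X^aX^a
⇒ A over [I-1,I-2,II-1,II-2,II-3,II-4,III-1,III-2]: 18 consistent

I-1 ∈ {X^AX^A, X^AX^a}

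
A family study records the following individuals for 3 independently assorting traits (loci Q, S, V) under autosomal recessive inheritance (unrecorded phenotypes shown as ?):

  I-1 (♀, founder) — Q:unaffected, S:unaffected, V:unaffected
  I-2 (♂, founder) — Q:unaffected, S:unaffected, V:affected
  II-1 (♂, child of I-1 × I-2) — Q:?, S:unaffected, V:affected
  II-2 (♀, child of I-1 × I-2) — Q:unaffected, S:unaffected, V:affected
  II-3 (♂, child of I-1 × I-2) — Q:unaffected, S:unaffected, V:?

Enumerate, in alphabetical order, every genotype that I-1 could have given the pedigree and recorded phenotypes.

Q/I-1 un ·: QQ|Qq
Q/I-2 un ·: QQ|Qq
Q/II-1 ? I-1×I-2: QQ|Qq|qq
Q/II-2 un I-1×I-2: QQ|Qq
Q/II-3 un I-1×I-2: QQ|Qq
⇒ Q over [I-1,I-2,II-1,II-2,II-3]: 29 consistent
S/I-1 un ·: SS|Ss
S/I-2 un ·: SS|Ss
S/II-1 un I-1×I-2: SS|Ss
S/II-2 un I-1×I-2: SS|Ss
S/II-3 un I-1×I-2: SS|Ss
⇒ S over [I-1,I-2,II-1,II-2,II-3]: 25 consistent
V/I-1 un ·: Vv
V/I-2 aff ·: vv
V/II-1 aff I-1×I-2: vv
V/II-2 aff I-1×I-2: vv
V/II-3 ? I-1×I-2: Vv|vv
⇒ V over [I-1,I-2,II-1,II-2,II-3]: 2 consistent

I-1 ∈ {QQ SS Vv, QQ Ss Vv, Qq SS Vv, Qq Ss Vv}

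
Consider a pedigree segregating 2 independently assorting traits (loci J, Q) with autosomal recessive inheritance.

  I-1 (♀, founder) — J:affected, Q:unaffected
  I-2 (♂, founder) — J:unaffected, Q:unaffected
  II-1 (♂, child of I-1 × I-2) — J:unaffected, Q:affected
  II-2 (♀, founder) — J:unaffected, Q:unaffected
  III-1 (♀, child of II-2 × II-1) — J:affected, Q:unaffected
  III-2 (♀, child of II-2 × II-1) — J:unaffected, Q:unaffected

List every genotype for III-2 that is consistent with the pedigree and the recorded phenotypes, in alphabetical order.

III-2 ∈ {JJ Qq, Jj Qq}

J/I-1 aff ·: jj
J/I-2 un ·: JJ|Jj
J/II-1 un I-1×I-2: Jj
J/II-2 un ·: Jj
J/III-1 aff II-2×II-1: jj
J/III-2 un II-2×II-1: JJ|Jj
⇒ J over [I-1,I-2,II-1,II-2,III-1,III-2]: 4 consistent
Q/I-1 un ·: Qq
Q/I-2 un ·: Qq
Q/II-1 aff I-1×I-2: qq
Q/II-2 un ·: QQ|Qq
Q/III-1 un II-2×II-1: Qq
Q/III-2 un II-2×II-1: Qq
⇒ Q over [I-1,I-2,II-1,II-2,III-1,III-2]: 2 consistent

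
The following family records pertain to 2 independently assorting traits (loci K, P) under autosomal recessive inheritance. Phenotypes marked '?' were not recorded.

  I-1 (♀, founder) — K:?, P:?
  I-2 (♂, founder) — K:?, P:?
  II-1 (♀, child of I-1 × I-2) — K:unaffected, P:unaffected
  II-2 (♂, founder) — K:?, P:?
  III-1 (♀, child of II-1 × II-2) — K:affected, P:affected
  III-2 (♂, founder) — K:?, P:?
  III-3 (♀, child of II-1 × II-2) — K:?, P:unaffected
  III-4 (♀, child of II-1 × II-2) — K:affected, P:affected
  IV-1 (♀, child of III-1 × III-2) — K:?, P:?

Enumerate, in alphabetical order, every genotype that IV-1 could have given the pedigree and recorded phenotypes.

K/I-1 ? ·: KK|Kk|kk
K/I-2 ? ·: KK|Kk|kk
K/II-1 un I-1×I-2: Kk
K/II-2 ? ·: Kk|kk
K/III-1 aff II-1×II-2: kk
K/III-2 ? ·: KK|Kk|kk
K/III-3 ? II-1×II-2: KK|Kk|kk
K/III-4 aff II-1×II-2: kk
K/IV-1 ? III-1×III-2: Kk|kk
⇒ K over [I-1,I-2,II-1,II-2,III-1,III-2,III-3,III-4,IV-1]: 140 consistent
P/I-1 ? ·: PP|Pp|pp
P/I-2 ? ·: PP|Pp|pp
P/II-1 un I-1×I-2: Pp
P/II-2 ? ·: Pp|pp
P/III-1 aff II-1×II-2: pp
P/III-2 ? ·: PP|Pp|pp
P/III-3 un II-1×II-2: PP|Pp
P/III-4 aff II-1×II-2: pp
P/IV-1 ? III-1×III-2: Pp|pp
⇒ P over [I-1,I-2,II-1,II-2,III-1,III-2,III-3,III-4,IV-1]: 84 consistent

IV-1 ∈ {Kk Pp, Kk pp, kk Pp, kk pp}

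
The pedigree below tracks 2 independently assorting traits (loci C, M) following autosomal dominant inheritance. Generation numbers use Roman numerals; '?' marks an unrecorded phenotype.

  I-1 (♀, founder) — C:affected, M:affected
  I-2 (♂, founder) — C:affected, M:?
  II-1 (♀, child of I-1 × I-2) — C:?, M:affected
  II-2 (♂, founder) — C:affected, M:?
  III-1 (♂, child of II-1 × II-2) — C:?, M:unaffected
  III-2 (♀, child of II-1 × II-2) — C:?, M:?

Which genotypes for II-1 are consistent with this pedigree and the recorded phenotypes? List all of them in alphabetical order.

C/I-1 aff ·: Cc|CC
C/I-2 aff ·: Cc|CC
C/II-1 ? I-1×I-2: cc|Cc|CC
C/II-2 aff ·: Cc|CC
C/III-1 ? II-1×II-2: cc|Cc|CC
C/III-2 ? II-1×II-2: cc|Cc|CC
⇒ C over [I-1,I-2,II-1,II-2,III-1,III-2]: 64 consistent
M/I-1 aff ·: Mm|MM
M/I-2 ? ·: mm|Mm|MM
M/II-1 aff I-1×I-2: Mm
M/II-2 ? ·: mm|Mm
M/III-1 un II-1×II-2: mm
M/III-2 ? II-1×II-2: mm|Mm|MM
⇒ M over [I-1,I-2,II-1,II-2,III-1,III-2]: 25 consistent

II-1 ∈ {CC Mm, Cc Mm, cc Mm}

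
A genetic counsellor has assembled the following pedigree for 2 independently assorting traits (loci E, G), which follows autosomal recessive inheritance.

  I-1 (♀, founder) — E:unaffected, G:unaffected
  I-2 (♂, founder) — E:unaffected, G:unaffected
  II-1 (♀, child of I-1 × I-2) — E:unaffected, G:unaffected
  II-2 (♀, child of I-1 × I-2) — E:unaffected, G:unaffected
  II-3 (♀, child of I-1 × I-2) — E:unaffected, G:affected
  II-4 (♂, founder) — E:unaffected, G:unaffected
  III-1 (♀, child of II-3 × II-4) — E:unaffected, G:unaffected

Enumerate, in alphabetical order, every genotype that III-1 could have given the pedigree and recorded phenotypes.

E/I-1 un ·: EE|Ee
E/I-2 un ·: EE|Ee
E/II-1 un I-1×I-2: EE|Ee
E/II-2 un I-1×I-2: EE|Ee
E/II-3 un I-1×I-2: EE|Ee
E/II-4 un ·: EE|Ee
E/III-1 un II-3×II-4: EE|Ee
⇒ E over [I-1,I-2,II-1,II-2,II-3,II-4,III-1]: 87 consistent
G/I-1 un ·: Gg
G/I-2 un ·: Gg
G/II-1 un I-1×I-2: GG|Gg
G/II-2 un I-1×I-2: GG|Gg
G/II-3 aff I-1×I-2: gg
G/II-4 un ·: GG|Gg
G/III-1 un II-3×II-4: Gg
⇒ G over [I-1,I-2,II-1,II-2,II-3,II-4,III-1]: 8 consistent

III-1 ∈ {EE Gg, Ee Gg}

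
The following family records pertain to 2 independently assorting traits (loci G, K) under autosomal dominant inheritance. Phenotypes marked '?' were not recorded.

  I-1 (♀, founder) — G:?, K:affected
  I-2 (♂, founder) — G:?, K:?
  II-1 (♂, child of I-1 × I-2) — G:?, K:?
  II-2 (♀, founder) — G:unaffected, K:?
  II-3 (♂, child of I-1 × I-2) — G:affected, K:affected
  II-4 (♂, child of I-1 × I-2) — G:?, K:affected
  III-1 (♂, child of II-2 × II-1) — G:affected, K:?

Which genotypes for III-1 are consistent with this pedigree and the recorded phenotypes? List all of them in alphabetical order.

III-1 ∈ {Gg KK, Gg Kk, Gg kk}

G/I-1 ? ·: gg|Gg|GG
G/I-2 ? ·: gg|Gg|GG
G/II-1 ? I-1×I-2: Gg|GG
G/II-2 un ·: gg
G/II-3 aff I-1×I-2: Gg|GG
G/II-4 ? I-1×I-2: gg|Gg|GG
G/III-1 aff II-2×II-1: Gg
⇒ G over [I-1,I-2,II-1,II-2,II-3,II-4,III-1]: 35 consistent
K/I-1 aff ·: Kk|KK
K/I-2 ? ·: kk|Kk|KK
K/II-1 ? I-1×I-2: kk|Kk|KK
K/II-2 ? ·: kk|Kk|KK
K/II-3 aff I-1×I-2: Kk|KK
K/II-4 aff I-1×I-2: Kk|KK
K/III-1 ? II-2×II-1: kk|Kk|KK
⇒ K over [I-1,I-2,II-1,II-2,II-3,II-4,III-1]: 170 consistent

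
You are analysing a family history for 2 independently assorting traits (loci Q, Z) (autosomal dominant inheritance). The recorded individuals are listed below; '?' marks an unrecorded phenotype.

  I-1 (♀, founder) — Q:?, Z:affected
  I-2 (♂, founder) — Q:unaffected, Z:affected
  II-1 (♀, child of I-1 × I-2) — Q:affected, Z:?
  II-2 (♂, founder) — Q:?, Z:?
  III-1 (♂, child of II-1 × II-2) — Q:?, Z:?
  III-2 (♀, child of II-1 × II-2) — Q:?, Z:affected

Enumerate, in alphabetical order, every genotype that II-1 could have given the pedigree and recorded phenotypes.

Q/I-1 ? ·: Qq|QQ
Q/I-2 un ·: qq
Q/II-1 aff I-1×I-2: Qq
Q/II-2 ? ·: qq|Qq|QQ
Q/III-1 ? II-1×II-2: qq|Qq|QQ
Q/III-2 ? II-1×II-2: qq|Qq|QQ
⇒ Q over [I-1,I-2,II-1,II-2,III-1,III-2]: 34 consistent
Z/I-1 aff ·: Zz|ZZ
Z/I-2 aff ·: Zz|ZZ
Z/II-1 ? I-1×I-2: zz|Zz|ZZ
Z/II-2 ? ·: zz|Zz|ZZ
Z/III-1 ? II-1×II-2: zz|Zz|ZZ
Z/III-2 aff II-1×II-2: Zz|ZZ
⇒ Z over [I-1,I-2,II-1,II-2,III-1,III-2]: 63 consistent

II-1 ∈ {Qq ZZ, Qq Zz, Qq zz}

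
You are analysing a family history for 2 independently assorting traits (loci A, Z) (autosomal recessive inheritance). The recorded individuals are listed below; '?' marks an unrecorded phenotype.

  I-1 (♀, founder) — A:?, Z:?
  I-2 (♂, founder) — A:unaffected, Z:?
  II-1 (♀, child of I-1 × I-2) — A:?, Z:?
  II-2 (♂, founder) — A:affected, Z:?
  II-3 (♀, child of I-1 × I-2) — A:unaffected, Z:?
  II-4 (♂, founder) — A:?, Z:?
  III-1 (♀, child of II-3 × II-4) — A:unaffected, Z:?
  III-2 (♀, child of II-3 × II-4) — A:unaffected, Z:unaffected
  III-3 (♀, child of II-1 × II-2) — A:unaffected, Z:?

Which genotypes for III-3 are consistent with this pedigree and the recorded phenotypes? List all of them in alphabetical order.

III-3 ∈ {Aa ZZ, Aa Zz, Aa zz}

A/I-1 ? ·: AA|Aa|aa
A/I-2 un ·: AA|Aa
A/II-1 ? I-1×I-2: AA|Aa
A/II-2 aff ·: aa
A/II-3 un I-1×I-2: AA|Aa
A/II-4 ? ·: AA|Aa|aa
A/III-1 un II-3×II-4: AA|Aa
A/III-2 un II-3×II-4: AA|Aa
A/III-3 un II-1×II-2: Aa
⇒ A over [I-1,I-2,II-1,II-2,II-3,II-4,III-1,III-2,III-3]: 114 consistent
Z/I-1 ? ·: ZZ|Zz|zz
Z/I-2 ? ·: ZZ|Zz|zz
Z/II-1 ? I-1×I-2: ZZ|Zz|zz
Z/II-2 ? ·: ZZ|Zz|zz
Z/II-3 ? I-1×I-2: ZZ|Zz|zz
Z/II-4 ? ·: ZZ|Zz|zz
Z/III-1 ? II-3×II-4: ZZ|Zz|zz
Z/III-2 un II-3×II-4: ZZ|Zz
Z/III-3 ? II-1×II-2: ZZ|Zz|zz
⇒ Z over [I-1,I-2,II-1,II-2,II-3,II-4,III-1,III-2,III-3]: 1245 consistent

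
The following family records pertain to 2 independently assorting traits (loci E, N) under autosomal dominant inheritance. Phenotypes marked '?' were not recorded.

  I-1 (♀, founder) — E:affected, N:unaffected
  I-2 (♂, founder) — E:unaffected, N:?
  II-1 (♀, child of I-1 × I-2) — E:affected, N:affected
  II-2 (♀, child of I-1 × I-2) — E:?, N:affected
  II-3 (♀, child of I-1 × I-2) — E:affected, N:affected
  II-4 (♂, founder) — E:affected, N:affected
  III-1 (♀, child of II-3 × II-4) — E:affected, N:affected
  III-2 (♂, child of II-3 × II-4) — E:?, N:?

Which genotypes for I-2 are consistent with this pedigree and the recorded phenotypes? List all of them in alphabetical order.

I-2 ∈ {ee NN, ee Nn}

E/I-1 aff ·: Ee|EE
E/I-2 un ·: ee
E/II-1 aff I-1×I-2: Ee
E/II-2 ? I-1×I-2: ee|Ee
E/II-3 aff I-1×I-2: Ee
E/II-4 aff ·: Ee|EE
E/III-1 aff II-3×II-4: Ee|EE
E/III-2 ? II-3×II-4: ee|Ee|EE
⇒ E over [I-1,I-2,II-1,II-2,II-3,II-4,III-1,III-2]: 30 consistent
N/I-1 un ·: nn
N/I-2 ? ·: Nn|NN
N/II-1 aff I-1×I-2: Nn
N/II-2 aff I-1×I-2: Nn
N/II-3 aff I-1×I-2: Nn
N/II-4 aff ·: Nn|NN
N/III-1 aff II-3×II-4: Nn|NN
N/III-2 ? II-3×II-4: nn|Nn|NN
⇒ N over [I-1,I-2,II-1,II-2,II-3,II-4,III-1,III-2]: 20 consistent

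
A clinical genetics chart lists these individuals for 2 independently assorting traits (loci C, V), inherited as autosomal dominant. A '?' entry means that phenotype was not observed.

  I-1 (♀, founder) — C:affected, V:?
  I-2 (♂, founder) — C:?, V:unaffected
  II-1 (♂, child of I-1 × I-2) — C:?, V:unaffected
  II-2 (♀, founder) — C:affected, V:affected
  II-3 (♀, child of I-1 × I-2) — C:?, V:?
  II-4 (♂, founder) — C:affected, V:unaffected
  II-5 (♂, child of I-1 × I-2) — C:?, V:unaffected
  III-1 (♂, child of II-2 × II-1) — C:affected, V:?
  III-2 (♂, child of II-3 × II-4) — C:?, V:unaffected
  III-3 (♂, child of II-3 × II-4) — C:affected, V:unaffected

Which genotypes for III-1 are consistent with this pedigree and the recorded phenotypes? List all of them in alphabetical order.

C/I-1 aff ·: Cc|CC
C/I-2 ? ·: cc|Cc|CC
C/II-1 ? I-1×I-2: cc|Cc|CC
C/II-2 aff ·: Cc|CC
C/II-3 ? I-1×I-2: cc|Cc|CC
C/II-4 aff ·: Cc|CC
C/II-5 ? I-1×I-2: cc|Cc|CC
C/III-1 aff II-2×II-1: Cc|CC
C/III-2 ? II-3×II-4: cc|Cc|CC
C/III-3 aff II-3×II-4: Cc|CC
⇒ C over [I-1,I-2,II-1,II-2,II-3,II-4,II-5,III-1,III-2,III-3]: 1117 consistent
V/I-1 ? ·: vv|Vv
V/I-2 un ·: vv
V/II-1 un I-1×I-2: vv
V/II-2 aff ·: Vv|VV
V/II-3 ? I-1×I-2: vv|Vv
V/II-4 un ·: vv
V/II-5 un I-1×I-2: vv
V/III-1 ? II-2×II-1: vv|Vv
V/III-2 un II-3×II-4: vv
V/III-3 un II-3×II-4: vv
⇒ V over [I-1,I-2,II-1,II-2,II-3,II-4,II-5,III-1,III-2,III-3]: 9 consistent

III-1 ∈ {CC Vv, CC vv, Cc Vv, Cc vv}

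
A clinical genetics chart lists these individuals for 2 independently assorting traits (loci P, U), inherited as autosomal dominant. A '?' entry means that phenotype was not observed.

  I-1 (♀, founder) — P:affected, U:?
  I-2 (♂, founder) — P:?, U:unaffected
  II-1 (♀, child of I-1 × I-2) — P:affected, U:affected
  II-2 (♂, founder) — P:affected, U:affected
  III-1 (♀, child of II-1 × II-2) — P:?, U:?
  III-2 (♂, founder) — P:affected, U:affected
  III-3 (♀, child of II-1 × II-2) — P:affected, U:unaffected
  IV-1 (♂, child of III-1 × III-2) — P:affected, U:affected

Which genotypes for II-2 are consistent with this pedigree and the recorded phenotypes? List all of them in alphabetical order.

P/I-1 aff ·: Pp|PP
P/I-2 ? ·: pp|Pp|PP
P/II-1 aff I-1×I-2: Pp|PP
P/II-2 aff ·: Pp|PP
P/III-1 ? II-1×II-2: pp|Pp|PP
P/III-2 aff ·: Pp|PP
P/III-3 aff II-1×II-2: Pp|PP
P/IV-1 aff III-1×III-2: Pp|PP
⇒ P over [I-1,I-2,II-1,II-2,III-1,III-2,III-3,IV-1]: 228 consistent
U/I-1 ? ·: Uu|UU
U/I-2 un ·: uu
U/II-1 aff I-1×I-2: Uu
U/II-2 aff ·: Uu
U/III-1 ? II-1×II-2: uu|Uu|UU
U/III-2 aff ·: Uu|UU
U/III-3 un II-1×II-2: uu
U/IV-1 aff III-1×III-2: Uu|UU
⇒ U over [I-1,I-2,II-1,II-2,III-1,III-2,III-3,IV-1]: 18 consistent

II-2 ∈ {PP Uu, Pp Uu}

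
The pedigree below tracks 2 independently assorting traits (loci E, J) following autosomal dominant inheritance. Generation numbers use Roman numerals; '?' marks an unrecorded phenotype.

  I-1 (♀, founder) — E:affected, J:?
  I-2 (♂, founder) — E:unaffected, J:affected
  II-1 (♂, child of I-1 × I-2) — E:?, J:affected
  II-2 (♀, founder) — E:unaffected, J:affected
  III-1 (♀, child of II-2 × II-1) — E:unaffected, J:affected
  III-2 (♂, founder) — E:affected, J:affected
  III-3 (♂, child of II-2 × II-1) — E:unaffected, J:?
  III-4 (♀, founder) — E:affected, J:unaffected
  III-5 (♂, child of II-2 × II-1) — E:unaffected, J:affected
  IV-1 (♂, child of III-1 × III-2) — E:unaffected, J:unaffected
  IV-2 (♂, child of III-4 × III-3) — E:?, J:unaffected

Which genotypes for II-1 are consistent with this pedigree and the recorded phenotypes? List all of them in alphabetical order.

II-1 ∈ {Ee JJ, Ee Jj, ee JJ, ee Jj}

E/I-1 aff ·: Ee|EE
E/I-2 un ·: ee
E/II-1 ? I-1×I-2: ee|Ee
E/II-2 un ·: ee
E/III-1 un II-2×II-1: ee
E/III-2 aff ·: Ee
E/III-3 un II-2×II-1: ee
E/III-4 aff ·: Ee|EE
E/III-5 un II-2×II-1: ee
E/IV-1 un III-1×III-2: ee
E/IV-2 ? III-4×III-3: ee|Ee
⇒ E over [I-1,I-2,II-1,II-2,III-1,III-2,III-3,III-4,III-5,IV-1,IV-2]: 9 consistent
J/I-1 ? ·: jj|Jj|JJ
J/I-2 aff ·: Jj|JJ
J/II-1 aff I-1×I-2: Jj|JJ
J/II-2 aff ·: Jj|JJ
J/III-1 aff II-2×II-1: Jj
J/III-2 aff ·: Jj
J/III-3 ? II-2×II-1: jj|Jj
J/III-4 un ·: jj
J/III-5 aff II-2×II-1: Jj|JJ
J/IV-1 un III-1×III-2: jj
J/IV-2 un III-4×III-3: jj
⇒ J over [I-1,I-2,II-1,II-2,III-1,III-2,III-3,III-4,III-5,IV-1,IV-2]: 38 consistent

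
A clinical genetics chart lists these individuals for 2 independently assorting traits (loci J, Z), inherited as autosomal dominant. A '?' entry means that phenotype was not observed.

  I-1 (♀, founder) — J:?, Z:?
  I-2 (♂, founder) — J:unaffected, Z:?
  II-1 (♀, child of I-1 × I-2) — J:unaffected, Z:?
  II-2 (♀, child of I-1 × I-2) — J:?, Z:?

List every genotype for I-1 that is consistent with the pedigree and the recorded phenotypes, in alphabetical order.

I-1 ∈ {Jj ZZ, Jj Zz, Jj zz, jj ZZ, jj Zz, jj zz}

J/I-1 ? ·: jj|Jj
J/I-2 un ·: jj
J/II-1 un I-1×I-2: jj
J/II-2 ? I-1×I-2: jj|Jj
⇒ J over [I-1,I-2,II-1,II-2]: 3 consistent
Z/I-1 ? ·: zz|Zz|ZZ
Z/I-2 ? ·: zz|Zz|ZZ
Z/II-1 ? I-1×I-2: zz|Zz|ZZ
Z/II-2 ? I-1×I-2: zz|Zz|ZZ
⇒ Z over [I-1,I-2,II-1,II-2]: 29 consistent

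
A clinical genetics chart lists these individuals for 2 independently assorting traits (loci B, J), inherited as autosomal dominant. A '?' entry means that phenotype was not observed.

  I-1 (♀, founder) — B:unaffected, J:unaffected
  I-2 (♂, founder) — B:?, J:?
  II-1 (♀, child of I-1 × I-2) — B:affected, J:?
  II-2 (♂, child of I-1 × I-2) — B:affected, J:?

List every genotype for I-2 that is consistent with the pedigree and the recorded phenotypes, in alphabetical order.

B/I-1 un ·: bb
B/I-2 ? ·: Bb|BB
B/II-1 aff I-1×I-2: Bb
B/II-2 aff I-1×I-2: Bb
⇒ B over [I-1,I-2,II-1,II-2]: 2 consistent
J/I-1 un ·: jj
J/I-2 ? ·: jj|Jj|JJ
J/II-1 ? I-1×I-2: jj|Jj
J/II-2 ? I-1×I-2: jj|Jj
⇒ J over [I-1,I-2,II-1,II-2]: 6 consistent

I-2 ∈ {BB JJ, BB Jj, BB jj, Bb JJ, Bb Jj, Bb jj}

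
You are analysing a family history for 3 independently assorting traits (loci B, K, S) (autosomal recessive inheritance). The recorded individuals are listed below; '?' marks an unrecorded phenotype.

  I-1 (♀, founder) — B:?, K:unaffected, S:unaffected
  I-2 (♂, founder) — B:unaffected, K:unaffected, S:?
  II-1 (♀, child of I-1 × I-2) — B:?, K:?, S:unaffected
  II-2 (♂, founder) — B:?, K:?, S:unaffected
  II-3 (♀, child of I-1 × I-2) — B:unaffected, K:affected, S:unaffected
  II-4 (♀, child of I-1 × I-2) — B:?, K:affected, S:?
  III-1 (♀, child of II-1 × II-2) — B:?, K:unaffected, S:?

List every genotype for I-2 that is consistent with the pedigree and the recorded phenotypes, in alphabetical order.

B/I-1 ? ·: BB|Bb|bb
B/I-2 un ·: BB|Bb
B/II-1 ? I-1×I-2: BB|Bb|bb
B/II-2 ? ·: BB|Bb|bb
B/II-3 un I-1×I-2: BB|Bb
B/II-4 ? I-1×I-2: BB|Bb|bb
B/III-1 ? II-1×II-2: BB|Bb|bb
⇒ B over [I-1,I-2,II-1,II-2,II-3,II-4,III-1]: 211 consistent
K/I-1 un ·: Kk
K/I-2 un ·: Kk
K/II-1 ? I-1×I-2: KK|Kk|kk
K/II-2 ? ·: KK|Kk|kk
K/II-3 aff I-1×I-2: kk
K/II-4 aff I-1×I-2: kk
K/III-1 un II-1×II-2: KK|Kk
⇒ K over [I-1,I-2,II-1,II-2,II-3,II-4,III-1]: 11 consistent
S/I-1 un ·: SS|Ss
S/I-2 ? ·: SS|Ss|ss
S/II-1 un I-1×I-2: SS|Ss
S/II-2 un ·: SS|Ss
S/II-3 un I-1×I-2: SS|Ss
S/II-4 ? I-1×I-2: SS|Ss|ss
S/III-1 ? II-1×II-2: SS|Ss|ss
⇒ S over [I-1,I-2,II-1,II-2,II-3,II-4,III-1]: 130 consistent

I-2 ∈ {BB Kk SS, BB Kk Ss, BB Kk ss, Bb Kk SS, Bb Kk Ss, Bb Kk ss}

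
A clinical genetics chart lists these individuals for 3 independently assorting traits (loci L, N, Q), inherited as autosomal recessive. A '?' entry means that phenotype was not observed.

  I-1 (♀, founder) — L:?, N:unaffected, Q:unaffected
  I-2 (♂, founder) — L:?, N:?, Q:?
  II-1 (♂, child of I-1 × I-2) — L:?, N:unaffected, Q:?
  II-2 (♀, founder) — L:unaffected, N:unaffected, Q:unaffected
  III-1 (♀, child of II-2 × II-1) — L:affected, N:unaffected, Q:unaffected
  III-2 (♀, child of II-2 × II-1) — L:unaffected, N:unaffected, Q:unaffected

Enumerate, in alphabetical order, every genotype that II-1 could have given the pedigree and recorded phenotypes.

II-1 ∈ {Ll NN QQ, Ll NN Qq, Ll NN qq, Ll Nn QQ, Ll Nn Qq, Ll Nn qq, ll NN QQ, ll NN Qq, ll NN qq, ll Nn QQ, ll Nn Qq, ll Nn qq}

L/I-1 ? ·: LL|Ll|ll
L/I-2 ? ·: LL|Ll|ll
L/II-1 ? I-1×I-2: Ll|ll
L/II-2 un ·: Ll
L/III-1 aff II-2×II-1: ll
L/III-2 un II-2×II-1: LL|Ll
⇒ L over [I-1,I-2,II-1,II-2,III-1,III-2]: 18 consistent
N/I-1 un ·: NN|Nn
N/I-2 ? ·: NN|Nn|nn
N/II-1 un I-1×I-2: NN|Nn
N/II-2 un ·: NN|Nn
N/III-1 un II-2×II-1: NN|Nn
N/III-2 un II-2×II-1: NN|Nn
⇒ N over [I-1,I-2,II-1,II-2,III-1,III-2]: 60 consistent
Q/I-1 un ·: QQ|Qq
Q/I-2 ? ·: QQ|Qq|qq
Q/II-1 ? I-1×I-2: QQ|Qq|qq
Q/II-2 un ·: QQ|Qq
Q/III-1 un II-2×II-1: QQ|Qq
Q/III-2 un II-2×II-1: QQ|Qq
⇒ Q over [I-1,I-2,II-1,II-2,III-1,III-2]: 64 consistent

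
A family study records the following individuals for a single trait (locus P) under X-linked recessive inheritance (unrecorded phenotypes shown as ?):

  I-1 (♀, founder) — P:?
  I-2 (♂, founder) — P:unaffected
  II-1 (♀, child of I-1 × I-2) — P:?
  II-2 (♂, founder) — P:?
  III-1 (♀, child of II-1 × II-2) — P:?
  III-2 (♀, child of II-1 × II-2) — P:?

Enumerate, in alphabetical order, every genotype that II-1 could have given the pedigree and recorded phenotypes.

P/I-1 ? ·: X^PX^P|X^PX^p|X^pX^p
P/I-2 un ·: X^PY
P/II-1 ? I-1×I-2: X^PX^P|X^PX^p
P/II-2 ? ·: X^PY|X^pY
P/III-1 ? II-1×II-2: X^PX^P|X^PX^p|X^pX^p
P/III-2 ? II-1×II-2: X^PX^P|X^PX^p|X^pX^p
⇒ P over [I-1,I-2,II-1,II-2,III-1,III-2]: 20 consistent

II-1 ∈ {X^PX^P, X^PX^p}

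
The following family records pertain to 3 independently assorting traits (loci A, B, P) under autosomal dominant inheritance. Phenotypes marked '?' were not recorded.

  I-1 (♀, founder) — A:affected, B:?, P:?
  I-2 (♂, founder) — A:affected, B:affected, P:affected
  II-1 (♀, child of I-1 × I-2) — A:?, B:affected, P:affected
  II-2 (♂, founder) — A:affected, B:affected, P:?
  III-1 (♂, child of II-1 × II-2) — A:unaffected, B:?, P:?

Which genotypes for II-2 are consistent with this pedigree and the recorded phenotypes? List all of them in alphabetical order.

A/I-1 aff ·: Aa|AA
A/I-2 aff ·: Aa|AA
A/II-1 ? I-1×I-2: aa|Aa
A/II-2 aff ·: Aa
A/III-1 un II-1×II-2: aa
⇒ A over [I-1,I-2,II-1,II-2,III-1]: 4 consistent
B/I-1 ? ·: bb|Bb|BB
B/I-2 aff ·: Bb|BB
B/II-1 aff I-1×I-2: Bb|BB
B/II-2 aff ·: Bb|BB
B/III-1 ? II-1×II-2: bb|Bb|BB
⇒ B over [I-1,I-2,II-1,II-2,III-1]: 37 consistent
P/I-1 ? ·: pp|Pp|PP
P/I-2 aff ·: Pp|PP
P/II-1 aff I-1×I-2: Pp|PP
P/II-2 ? ·: pp|Pp|PP
P/III-1 ? II-1×II-2: pp|Pp|PP
⇒ P over [I-1,I-2,II-1,II-2,III-1]: 51 consistent

II-2 ∈ {Aa BB PP, Aa BB Pp, Aa BB pp, Aa Bb PP, Aa Bb Pp, Aa Bb pp}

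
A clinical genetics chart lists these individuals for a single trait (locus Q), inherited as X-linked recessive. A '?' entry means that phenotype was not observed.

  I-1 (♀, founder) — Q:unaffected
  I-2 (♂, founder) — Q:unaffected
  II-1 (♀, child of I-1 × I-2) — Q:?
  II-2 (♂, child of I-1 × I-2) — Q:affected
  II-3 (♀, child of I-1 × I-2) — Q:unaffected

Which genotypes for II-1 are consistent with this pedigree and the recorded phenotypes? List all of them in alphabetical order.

II-1 ∈ {X^QX^Q, X^QX^q}

Q/I-1 un ·: X^QX^q
Q/I-2 un ·: X^QY
Q/II-1 ? I-1×I-2: X^QX^Q|X^QX^q
Q/II-2 aff I-1×I-2: X^qY
Q/II-3 un I-1×I-2: X^QX^Q|X^QX^q
⇒ Q over [I-1,I-2,II-1,II-2,II-3]: 4 consistent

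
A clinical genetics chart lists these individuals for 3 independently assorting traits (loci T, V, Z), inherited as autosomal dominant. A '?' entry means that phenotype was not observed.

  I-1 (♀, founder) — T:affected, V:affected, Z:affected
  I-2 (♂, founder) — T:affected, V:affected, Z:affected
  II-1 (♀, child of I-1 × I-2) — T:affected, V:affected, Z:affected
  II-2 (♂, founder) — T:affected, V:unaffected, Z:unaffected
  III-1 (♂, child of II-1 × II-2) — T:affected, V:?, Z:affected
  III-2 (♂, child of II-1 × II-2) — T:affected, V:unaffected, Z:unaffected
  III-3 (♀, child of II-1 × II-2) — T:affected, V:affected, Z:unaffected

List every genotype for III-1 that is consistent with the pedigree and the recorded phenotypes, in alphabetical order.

III-1 ∈ {TT Vv Zz, TT vv Zz, Tt Vv Zz, Tt vv Zz}

T/I-1 aff ·: Tt|TT
T/I-2 aff ·: Tt|TT
T/II-1 aff I-1×I-2: Tt|TT
T/II-2 aff ·: Tt|TT
T/III-1 aff II-1×II-2: Tt|TT
T/III-2 aff II-1×II-2: Tt|TT
T/III-3 aff II-1×II-2: Tt|TT
⇒ T over [I-1,I-2,II-1,II-2,III-1,III-2,III-3]: 84 consistent
V/I-1 aff ·: Vv|VV
V/I-2 aff ·: Vv|VV
V/II-1 aff I-1×I-2: Vv
V/II-2 un ·: vv
V/III-1 ? II-1×II-2: vv|Vv
V/III-2 un II-1×II-2: vv
V/III-3 aff II-1×II-2: Vv
⇒ V over [I-1,I-2,II-1,II-2,III-1,III-2,III-3]: 6 consistent
Z/I-1 aff ·: Zz|ZZ
Z/I-2 aff ·: Zz|ZZ
Z/II-1 aff I-1×I-2: Zz
Z/II-2 un ·: zz
Z/III-1 aff II-1×II-2: Zz
Z/III-2 un II-1×II-2: zz
Z/III-3 un II-1×II-2: zz
⇒ Z over [I-1,I-2,II-1,II-2,III-1,III-2,III-3]: 3 consistent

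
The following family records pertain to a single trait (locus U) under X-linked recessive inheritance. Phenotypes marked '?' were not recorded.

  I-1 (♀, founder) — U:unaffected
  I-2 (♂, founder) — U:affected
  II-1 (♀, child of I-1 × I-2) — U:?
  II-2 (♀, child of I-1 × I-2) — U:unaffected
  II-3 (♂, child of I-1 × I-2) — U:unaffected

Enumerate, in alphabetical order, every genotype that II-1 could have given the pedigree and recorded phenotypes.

U/I-1 un ·: X^UX^U|X^UX^u
U/I-2 aff ·: X^uY
U/II-1 ? I-1×I-2: X^UX^u|X^uX^u
U/II-2 un I-1×I-2: X^UX^u
U/II-3 un I-1×I-2: X^UY
⇒ U over [I-1,I-2,II-1,II-2,II-3]: 3 consistent

II-1 ∈ {X^UX^u, X^uX^u}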